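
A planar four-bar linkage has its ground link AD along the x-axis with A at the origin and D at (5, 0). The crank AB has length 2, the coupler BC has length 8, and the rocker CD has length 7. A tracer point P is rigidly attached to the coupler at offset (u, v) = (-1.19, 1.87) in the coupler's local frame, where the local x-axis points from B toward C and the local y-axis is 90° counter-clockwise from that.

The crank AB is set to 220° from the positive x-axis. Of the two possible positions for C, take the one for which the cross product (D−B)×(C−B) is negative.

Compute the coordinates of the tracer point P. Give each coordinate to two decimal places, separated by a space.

A=(0,0), D=(5.00,0)
B = A + 2.00·(cos220°, sin220°) = (-1.5321, -1.2856)
|BD| = 6.6574
circle(B,8.00) ∩ circle(D,7.00): a=4.4553, h=6.6446
  candidates: C₊=(1.5562,6.0943) cross=44.236; C₋=(4.1224,-6.9448) cross=-44.236
  mode - wants cross < 0 → take C=(4.1224,-6.9448) (cross=-44.236)
ex = (C−B)/|BC| = (0.7068,-0.7074); ey = (0.7074,0.7068)
P = B + -1.19·ex + 1.87·ey = (-1.0504,0.8780)

-1.05 0.88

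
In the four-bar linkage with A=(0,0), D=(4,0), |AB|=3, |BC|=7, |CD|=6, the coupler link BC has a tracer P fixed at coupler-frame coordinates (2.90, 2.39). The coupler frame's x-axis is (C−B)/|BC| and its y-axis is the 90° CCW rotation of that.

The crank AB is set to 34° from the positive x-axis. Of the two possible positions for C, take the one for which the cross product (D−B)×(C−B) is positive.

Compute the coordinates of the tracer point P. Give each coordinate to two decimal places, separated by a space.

5.07 4.41

A=(0,0), D=(4.00,0)
B = A + 3.00·(cos34°, sin34°) = (2.4871, 1.6776)
|BD| = 2.2590
circle(B,7.00) ∩ circle(D,6.00): a=4.0069, h=5.7398
  candidates: C₊=(9.4330,2.5460) cross=12.966; C₋=(0.9081,-5.1420) cross=-12.966
  mode + wants cross > 0 → take C=(9.4330,2.5460) (cross=12.966)
ex = (C−B)/|BC| = (0.9923,0.1241); ey = (-0.1241,0.9923)
P = B + 2.90·ex + 2.39·ey = (5.0682,4.4089)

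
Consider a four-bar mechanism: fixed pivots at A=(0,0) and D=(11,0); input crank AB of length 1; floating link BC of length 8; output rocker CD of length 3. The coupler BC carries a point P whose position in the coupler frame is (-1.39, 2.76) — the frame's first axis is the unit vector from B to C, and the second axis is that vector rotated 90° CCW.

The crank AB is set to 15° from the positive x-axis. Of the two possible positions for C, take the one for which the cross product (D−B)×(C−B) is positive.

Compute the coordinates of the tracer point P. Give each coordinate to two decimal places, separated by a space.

A=(0,0), D=(11.00,0)
B = A + 1.00·(cos15°, sin15°) = (0.9659, 0.2588)
|BD| = 10.0374
circle(B,8.00) ∩ circle(D,3.00): a=7.7585, h=1.9510
  candidates: C₊=(8.7721,2.0091) cross=19.583; C₋=(8.6715,-1.8916) cross=-19.583
  mode + wants cross > 0 → take C=(8.7721,2.0091) (cross=19.583)
ex = (C−B)/|BC| = (0.9758,0.2188); ey = (-0.2188,0.9758)
P = B + -1.39·ex + 2.76·ey = (-0.9942,2.6478)

-0.99 2.65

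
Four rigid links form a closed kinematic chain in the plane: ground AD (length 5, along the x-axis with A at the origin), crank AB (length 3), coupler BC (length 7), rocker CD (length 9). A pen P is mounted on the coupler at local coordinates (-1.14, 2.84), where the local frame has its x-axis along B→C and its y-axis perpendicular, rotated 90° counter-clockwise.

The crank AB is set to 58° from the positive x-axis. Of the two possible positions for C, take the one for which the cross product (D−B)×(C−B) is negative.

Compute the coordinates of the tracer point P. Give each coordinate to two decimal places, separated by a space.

A=(0,0), D=(5.00,0)
B = A + 3.00·(cos58°, sin58°) = (1.5898, 2.5441)
|BD| = 4.2547
circle(B,7.00) ∩ circle(D,9.00): a=-1.6332, h=6.8068
  candidates: C₊=(4.3509,8.9766) cross=28.961; C₋=(-3.7895,-1.9351) cross=-28.961
  mode - wants cross < 0 → take C=(-3.7895,-1.9351) (cross=-28.961)
ex = (C−B)/|BC| = (-0.7685,-0.6399); ey = (0.6399,-0.7685)
P = B + -1.14·ex + 2.84·ey = (4.2831,1.0912)

4.28 1.09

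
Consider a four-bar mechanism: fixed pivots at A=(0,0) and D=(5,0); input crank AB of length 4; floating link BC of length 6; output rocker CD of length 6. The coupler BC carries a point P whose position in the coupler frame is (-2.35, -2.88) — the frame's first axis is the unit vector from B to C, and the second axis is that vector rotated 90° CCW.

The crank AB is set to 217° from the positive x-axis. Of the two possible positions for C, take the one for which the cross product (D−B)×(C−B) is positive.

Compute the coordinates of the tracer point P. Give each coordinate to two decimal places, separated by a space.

-1.82 -5.86

A=(0,0), D=(5.00,0)
B = A + 4.00·(cos217°, sin217°) = (-3.1945, -2.4073)
|BD| = 8.5408
circle(B,6.00) ∩ circle(D,6.00): a=4.2704, h=4.2147
  candidates: C₊=(-0.2852,2.8402) cross=35.997; C₋=(2.0907,-5.2474) cross=-35.997
  mode + wants cross > 0 → take C=(-0.2852,2.8402) (cross=35.997)
ex = (C−B)/|BC| = (0.4849,0.8746); ey = (-0.8746,0.4849)
P = B + -2.35·ex + -2.88·ey = (-1.8153,-5.8590)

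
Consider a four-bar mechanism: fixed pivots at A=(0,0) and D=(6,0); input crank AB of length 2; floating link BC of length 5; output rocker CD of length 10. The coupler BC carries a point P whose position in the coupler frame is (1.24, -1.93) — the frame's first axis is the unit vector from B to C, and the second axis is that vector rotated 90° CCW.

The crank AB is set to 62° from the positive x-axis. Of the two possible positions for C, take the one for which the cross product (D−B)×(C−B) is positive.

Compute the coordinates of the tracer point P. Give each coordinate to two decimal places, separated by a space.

1.60 3.96

A=(0,0), D=(6.00,0)
B = A + 2.00·(cos62°, sin62°) = (0.9389, 1.7659)
|BD| = 5.3603
circle(B,5.00) ∩ circle(D,10.00): a=-4.3157, h=2.5247
  candidates: C₊=(-2.3041,5.5715) cross=13.533; C₋=(-3.9676,0.8039) cross=-13.533
  mode + wants cross > 0 → take C=(-2.3041,5.5715) (cross=13.533)
ex = (C−B)/|BC| = (-0.6486,0.7611); ey = (-0.7611,-0.6486)
P = B + 1.24·ex + -1.93·ey = (1.6036,3.9615)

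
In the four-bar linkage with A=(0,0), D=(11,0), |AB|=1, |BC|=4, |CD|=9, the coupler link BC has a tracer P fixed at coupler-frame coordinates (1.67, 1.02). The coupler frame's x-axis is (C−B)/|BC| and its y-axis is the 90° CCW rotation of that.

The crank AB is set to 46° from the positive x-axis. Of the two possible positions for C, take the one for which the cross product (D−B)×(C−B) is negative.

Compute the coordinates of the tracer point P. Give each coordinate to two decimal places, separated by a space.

A=(0,0), D=(11.00,0)
B = A + 1.00·(cos46°, sin46°) = (0.6947, 0.7193)
|BD| = 10.3304
circle(B,4.00) ∩ circle(D,9.00): a=2.0192, h=3.4530
  candidates: C₊=(2.9494,4.0233) cross=35.671; C₋=(2.4685,-2.8658) cross=-35.671
  mode - wants cross < 0 → take C=(2.4685,-2.8658) (cross=-35.671)
ex = (C−B)/|BC| = (0.4435,-0.8963); ey = (0.8963,0.4435)
P = B + 1.67·ex + 1.02·ey = (2.3494,-0.3252)

2.35 -0.33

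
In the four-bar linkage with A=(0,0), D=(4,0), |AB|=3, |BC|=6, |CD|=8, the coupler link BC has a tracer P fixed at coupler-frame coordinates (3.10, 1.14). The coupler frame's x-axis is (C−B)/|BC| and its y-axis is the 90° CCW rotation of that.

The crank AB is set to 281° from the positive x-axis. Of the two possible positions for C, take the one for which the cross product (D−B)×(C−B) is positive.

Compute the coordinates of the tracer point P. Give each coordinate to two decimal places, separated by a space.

A=(0,0), D=(4.00,0)
B = A + 3.00·(cos281°, sin281°) = (0.5724, -2.9449)
|BD| = 4.5189
circle(B,6.00) ∩ circle(D,8.00): a=-0.8386, h=5.9411
  candidates: C₊=(-3.9354,1.0149) cross=26.847; C₋=(3.8080,-7.9977) cross=-26.847
  mode + wants cross > 0 → take C=(-3.9354,1.0149) (cross=26.847)
ex = (C−B)/|BC| = (-0.7513,0.6600); ey = (-0.6600,-0.7513)
P = B + 3.10·ex + 1.14·ey = (-2.5090,-1.7555)

-2.51 -1.76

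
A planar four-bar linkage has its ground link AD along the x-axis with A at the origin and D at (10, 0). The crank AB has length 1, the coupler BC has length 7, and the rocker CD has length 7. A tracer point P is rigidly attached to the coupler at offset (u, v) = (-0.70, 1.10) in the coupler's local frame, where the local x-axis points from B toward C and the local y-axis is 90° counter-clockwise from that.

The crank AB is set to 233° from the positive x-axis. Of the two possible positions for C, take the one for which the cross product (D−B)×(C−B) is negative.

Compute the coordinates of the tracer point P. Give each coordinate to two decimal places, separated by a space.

-0.52 0.50

A=(0,0), D=(10.00,0)
B = A + 1.00·(cos233°, sin233°) = (-0.6018, -0.7986)
|BD| = 10.6319
circle(B,7.00) ∩ circle(D,7.00): a=5.3159, h=4.5542
  candidates: C₊=(4.3570,4.1420) cross=48.420; C₋=(5.0412,-4.9407) cross=-48.420
  mode - wants cross < 0 → take C=(5.0412,-4.9407) (cross=-48.420)
ex = (C−B)/|BC| = (0.8061,-0.5917); ey = (0.5917,0.8061)
P = B + -0.70·ex + 1.10·ey = (-0.5152,0.5023)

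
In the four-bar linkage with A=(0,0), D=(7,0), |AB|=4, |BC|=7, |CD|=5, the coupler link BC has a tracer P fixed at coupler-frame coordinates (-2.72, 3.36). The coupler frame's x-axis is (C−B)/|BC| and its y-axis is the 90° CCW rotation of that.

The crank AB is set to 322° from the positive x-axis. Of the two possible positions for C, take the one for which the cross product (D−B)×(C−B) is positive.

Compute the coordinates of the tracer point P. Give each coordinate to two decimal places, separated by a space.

A=(0,0), D=(7.00,0)
B = A + 4.00·(cos322°, sin322°) = (3.1520, -2.4626)
|BD| = 4.5685
circle(B,7.00) ∩ circle(D,5.00): a=4.9109, h=4.9883
  candidates: C₊=(4.5995,4.3861) cross=22.789; C₋=(9.9773,-4.0169) cross=-22.789
  mode + wants cross > 0 → take C=(4.5995,4.3861) (cross=22.789)
ex = (C−B)/|BC| = (0.2068,0.9784); ey = (-0.9784,0.2068)
P = B + -2.72·ex + 3.36·ey = (-0.6978,-4.4291)

-0.70 -4.43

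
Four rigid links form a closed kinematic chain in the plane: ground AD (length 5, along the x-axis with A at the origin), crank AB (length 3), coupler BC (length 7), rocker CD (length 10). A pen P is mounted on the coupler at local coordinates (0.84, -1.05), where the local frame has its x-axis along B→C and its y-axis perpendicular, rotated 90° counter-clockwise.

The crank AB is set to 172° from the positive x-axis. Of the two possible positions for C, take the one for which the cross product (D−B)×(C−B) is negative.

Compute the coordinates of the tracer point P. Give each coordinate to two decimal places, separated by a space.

A=(0,0), D=(5.00,0)
B = A + 3.00·(cos172°, sin172°) = (-2.9708, 0.4175)
|BD| = 7.9817
circle(B,7.00) ∩ circle(D,10.00): a=0.7961, h=6.9546
  candidates: C₊=(-1.8120,7.3209) cross=55.510; C₋=(-2.5396,-6.5692) cross=-55.510
  mode - wants cross < 0 → take C=(-2.5396,-6.5692) (cross=-55.510)
ex = (C−B)/|BC| = (0.0616,-0.9981); ey = (0.9981,0.0616)
P = B + 0.84·ex + -1.05·ey = (-3.9671,-0.4856)

-3.97 -0.49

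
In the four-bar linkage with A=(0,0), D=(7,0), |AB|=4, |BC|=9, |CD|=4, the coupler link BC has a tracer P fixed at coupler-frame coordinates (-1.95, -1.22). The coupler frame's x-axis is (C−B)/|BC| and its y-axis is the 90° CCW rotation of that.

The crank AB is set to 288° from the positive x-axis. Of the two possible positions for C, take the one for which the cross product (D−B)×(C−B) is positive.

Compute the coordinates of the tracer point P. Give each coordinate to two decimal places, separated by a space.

A=(0,0), D=(7.00,0)
B = A + 4.00·(cos288°, sin288°) = (1.2361, -3.8042)
|BD| = 6.9062
circle(B,9.00) ∩ circle(D,4.00): a=8.1590, h=3.7987
  candidates: C₊=(5.9531,3.8606) cross=26.235; C₋=(10.1382,-2.4803) cross=-26.235
  mode + wants cross > 0 → take C=(5.9531,3.8606) (cross=26.235)
ex = (C−B)/|BC| = (0.5241,0.8516); ey = (-0.8516,0.5241)
P = B + -1.95·ex + -1.22·ey = (1.2530,-6.1044)

1.25 -6.10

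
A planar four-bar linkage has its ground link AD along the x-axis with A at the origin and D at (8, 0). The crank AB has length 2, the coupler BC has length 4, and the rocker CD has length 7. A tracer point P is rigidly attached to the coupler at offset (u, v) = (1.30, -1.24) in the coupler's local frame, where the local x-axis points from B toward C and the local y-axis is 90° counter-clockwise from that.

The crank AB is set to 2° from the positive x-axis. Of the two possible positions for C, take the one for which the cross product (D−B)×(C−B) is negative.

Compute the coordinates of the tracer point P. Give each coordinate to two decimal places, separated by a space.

A=(0,0), D=(8.00,0)
B = A + 2.00·(cos2°, sin2°) = (1.9988, 0.0698)
|BD| = 6.0016
circle(B,4.00) ∩ circle(D,7.00): a=0.2516, h=3.9921
  candidates: C₊=(2.2967,4.0587) cross=23.959; C₋=(2.2039,-3.9249) cross=-23.959
  mode - wants cross < 0 → take C=(2.2039,-3.9249) (cross=-23.959)
ex = (C−B)/|BC| = (0.0513,-0.9987); ey = (0.9987,0.0513)
P = B + 1.30·ex + -1.24·ey = (0.8271,-1.2921)

0.83 -1.29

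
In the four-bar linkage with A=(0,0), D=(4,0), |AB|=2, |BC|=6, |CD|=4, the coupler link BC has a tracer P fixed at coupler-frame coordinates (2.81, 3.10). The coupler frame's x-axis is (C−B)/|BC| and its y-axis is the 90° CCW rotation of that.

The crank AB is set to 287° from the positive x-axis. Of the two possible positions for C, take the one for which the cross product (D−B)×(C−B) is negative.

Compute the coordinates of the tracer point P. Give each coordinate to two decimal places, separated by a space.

A=(0,0), D=(4.00,0)
B = A + 2.00·(cos287°, sin287°) = (0.5847, -1.9126)
|BD| = 3.9143
circle(B,6.00) ∩ circle(D,4.00): a=4.5119, h=3.9551
  candidates: C₊=(2.5888,3.7428) cross=15.482; C₋=(6.4539,-3.1589) cross=-15.482
  mode - wants cross < 0 → take C=(6.4539,-3.1589) (cross=-15.482)
ex = (C−B)/|BC| = (0.9782,-0.2077); ey = (0.2077,0.9782)
P = B + 2.81·ex + 3.10·ey = (3.9774,0.5361)

3.98 0.54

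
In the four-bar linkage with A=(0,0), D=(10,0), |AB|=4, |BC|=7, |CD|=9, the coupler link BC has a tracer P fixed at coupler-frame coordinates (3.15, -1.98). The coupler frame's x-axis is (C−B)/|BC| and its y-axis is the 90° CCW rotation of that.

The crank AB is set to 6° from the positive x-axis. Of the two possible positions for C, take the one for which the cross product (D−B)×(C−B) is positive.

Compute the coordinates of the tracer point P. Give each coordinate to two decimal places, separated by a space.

6.33 3.30

A=(0,0), D=(10.00,0)
B = A + 4.00·(cos6°, sin6°) = (3.9781, 0.4181)
|BD| = 6.0364
circle(B,7.00) ∩ circle(D,9.00): a=0.3676, h=6.9903
  candidates: C₊=(4.8290,7.3662) cross=42.197; C₋=(3.8606,-6.5809) cross=-42.197
  mode + wants cross > 0 → take C=(4.8290,7.3662) (cross=42.197)
ex = (C−B)/|BC| = (0.1216,0.9926); ey = (-0.9926,0.1216)
P = B + 3.15·ex + -1.98·ey = (6.3263,3.3041)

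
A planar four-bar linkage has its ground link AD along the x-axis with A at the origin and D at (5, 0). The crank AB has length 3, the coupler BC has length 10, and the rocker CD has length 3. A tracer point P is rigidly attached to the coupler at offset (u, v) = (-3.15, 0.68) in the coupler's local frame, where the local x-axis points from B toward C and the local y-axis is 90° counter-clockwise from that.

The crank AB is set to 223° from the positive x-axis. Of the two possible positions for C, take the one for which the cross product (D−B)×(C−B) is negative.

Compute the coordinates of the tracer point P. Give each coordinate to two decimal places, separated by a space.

A=(0,0), D=(5.00,0)
B = A + 3.00·(cos223°, sin223°) = (-2.1941, -2.0460)
|BD| = 7.4793
circle(B,10.00) ∩ circle(D,3.00): a=9.8231, h=1.8727
  candidates: C₊=(6.7421,2.4424) cross=14.006; C₋=(7.7666,-1.1601) cross=-14.006
  mode - wants cross < 0 → take C=(7.7666,-1.1601) (cross=-14.006)
ex = (C−B)/|BC| = (0.9961,0.0886); ey = (-0.0886,0.9961)
P = B + -3.15·ex + 0.68·ey = (-5.3919,-1.6477)

-5.39 -1.65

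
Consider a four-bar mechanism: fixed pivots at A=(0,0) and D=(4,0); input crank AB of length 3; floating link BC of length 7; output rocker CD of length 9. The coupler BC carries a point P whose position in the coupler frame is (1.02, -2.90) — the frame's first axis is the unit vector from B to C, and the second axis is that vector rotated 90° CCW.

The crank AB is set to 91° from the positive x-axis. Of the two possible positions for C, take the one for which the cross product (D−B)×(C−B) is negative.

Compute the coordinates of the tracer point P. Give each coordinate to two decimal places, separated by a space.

A=(0,0), D=(4.00,0)
B = A + 3.00·(cos91°, sin91°) = (-0.0524, 2.9995)
|BD| = 5.0417
circle(B,7.00) ∩ circle(D,9.00): a=-0.6527, h=6.9695
  candidates: C₊=(3.5695,8.9897) cross=35.138; C₋=(-4.7234,-2.2140) cross=-35.138
  mode - wants cross < 0 → take C=(-4.7234,-2.2140) (cross=-35.138)
ex = (C−B)/|BC| = (-0.6673,-0.7448); ey = (0.7448,-0.6673)
P = B + 1.02·ex + -2.90·ey = (-2.8929,4.1750)

-2.89 4.18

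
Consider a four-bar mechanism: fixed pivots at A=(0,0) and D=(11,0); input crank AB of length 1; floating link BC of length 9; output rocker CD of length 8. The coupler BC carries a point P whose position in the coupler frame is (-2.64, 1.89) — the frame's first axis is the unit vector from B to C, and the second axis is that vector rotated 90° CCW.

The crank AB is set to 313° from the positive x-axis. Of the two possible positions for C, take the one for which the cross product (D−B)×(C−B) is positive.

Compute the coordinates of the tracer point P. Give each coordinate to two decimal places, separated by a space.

-2.43 -1.66

A=(0,0), D=(11.00,0)
B = A + 1.00·(cos313°, sin313°) = (0.6820, -0.7314)
|BD| = 10.3439
circle(B,9.00) ∩ circle(D,8.00): a=5.9937, h=6.7138
  candidates: C₊=(6.1860,6.3895) cross=69.447; C₋=(7.1354,-7.0046) cross=-69.447
  mode + wants cross > 0 → take C=(6.1860,6.3895) (cross=69.447)
ex = (C−B)/|BC| = (0.6116,0.7912); ey = (-0.7912,0.6116)
P = B + -2.64·ex + 1.89·ey = (-2.4279,-1.6643)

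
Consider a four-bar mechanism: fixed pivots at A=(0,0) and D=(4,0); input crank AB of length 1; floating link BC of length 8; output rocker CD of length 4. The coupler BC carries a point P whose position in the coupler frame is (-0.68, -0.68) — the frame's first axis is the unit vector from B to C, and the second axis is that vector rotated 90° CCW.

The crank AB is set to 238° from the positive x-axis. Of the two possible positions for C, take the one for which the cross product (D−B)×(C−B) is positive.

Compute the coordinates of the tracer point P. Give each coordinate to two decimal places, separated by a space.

A=(0,0), D=(4.00,0)
B = A + 1.00·(cos238°, sin238°) = (-0.5299, -0.8480)
|BD| = 4.6086
circle(B,8.00) ∩ circle(D,4.00): a=7.5119, h=2.7515
  candidates: C₊=(6.3474,3.2388) cross=12.681; C₋=(7.3601,-2.1703) cross=-12.681
  mode + wants cross > 0 → take C=(6.3474,3.2388) (cross=12.681)
ex = (C−B)/|BC| = (0.8597,0.5109); ey = (-0.5109,0.8597)
P = B + -0.68·ex + -0.68·ey = (-0.7671,-1.7800)

-0.77 -1.78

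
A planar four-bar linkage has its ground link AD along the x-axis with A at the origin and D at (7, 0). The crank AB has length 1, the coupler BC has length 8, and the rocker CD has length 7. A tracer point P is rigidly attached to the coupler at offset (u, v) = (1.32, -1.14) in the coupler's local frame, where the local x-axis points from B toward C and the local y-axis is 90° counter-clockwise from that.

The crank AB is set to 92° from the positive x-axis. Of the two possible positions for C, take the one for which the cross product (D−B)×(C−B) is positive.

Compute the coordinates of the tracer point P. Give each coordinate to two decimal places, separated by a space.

1.70 1.18

A=(0,0), D=(7.00,0)
B = A + 1.00·(cos92°, sin92°) = (-0.0349, 0.9994)
|BD| = 7.1055
circle(B,8.00) ∩ circle(D,7.00): a=4.6083, h=6.5394
  candidates: C₊=(5.4473,6.8256) cross=46.466; C₋=(3.6078,-6.1232) cross=-46.466
  mode + wants cross > 0 → take C=(5.4473,6.8256) (cross=46.466)
ex = (C−B)/|BC| = (0.6853,0.7283); ey = (-0.7283,0.6853)
P = B + 1.32·ex + -1.14·ey = (1.6999,1.1795)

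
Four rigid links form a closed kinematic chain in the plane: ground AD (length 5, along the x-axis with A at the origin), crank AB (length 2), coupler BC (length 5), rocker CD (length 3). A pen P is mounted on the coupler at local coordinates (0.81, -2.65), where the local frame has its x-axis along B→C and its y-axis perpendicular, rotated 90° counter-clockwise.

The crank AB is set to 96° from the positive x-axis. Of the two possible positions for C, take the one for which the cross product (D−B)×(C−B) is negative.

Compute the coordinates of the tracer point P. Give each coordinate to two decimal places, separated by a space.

-1.85 -0.24

A=(0,0), D=(5.00,0)
B = A + 2.00·(cos96°, sin96°) = (-0.2091, 1.9890)
|BD| = 5.5759
circle(B,5.00) ∩ circle(D,3.00): a=4.2227, h=2.6775
  candidates: C₊=(4.6909,2.9840) cross=14.929; C₋=(2.7807,-2.0186) cross=-14.929
  mode - wants cross < 0 → take C=(2.7807,-2.0186) (cross=-14.929)
ex = (C−B)/|BC| = (0.5980,-0.8015); ey = (0.8015,0.5980)
P = B + 0.81·ex + -2.65·ey = (-1.8488,-0.2448)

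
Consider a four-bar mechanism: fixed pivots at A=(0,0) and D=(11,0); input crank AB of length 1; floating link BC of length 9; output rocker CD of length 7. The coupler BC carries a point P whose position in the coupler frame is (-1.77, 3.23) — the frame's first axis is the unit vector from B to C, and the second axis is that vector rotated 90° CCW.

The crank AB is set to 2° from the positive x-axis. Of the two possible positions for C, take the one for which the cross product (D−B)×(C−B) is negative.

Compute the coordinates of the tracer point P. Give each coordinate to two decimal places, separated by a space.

A=(0,0), D=(11.00,0)
B = A + 1.00·(cos2°, sin2°) = (0.9994, 0.0349)
|BD| = 10.0007
circle(B,9.00) ∩ circle(D,7.00): a=6.6002, h=6.1186
  candidates: C₊=(7.6209,6.1304) cross=61.190; C₋=(7.5782,-6.1067) cross=-61.190
  mode - wants cross < 0 → take C=(7.5782,-6.1067) (cross=-61.190)
ex = (C−B)/|BC| = (0.7310,-0.6824); ey = (0.6824,0.7310)
P = B + -1.77·ex + 3.23·ey = (1.9097,3.6038)

1.91 3.60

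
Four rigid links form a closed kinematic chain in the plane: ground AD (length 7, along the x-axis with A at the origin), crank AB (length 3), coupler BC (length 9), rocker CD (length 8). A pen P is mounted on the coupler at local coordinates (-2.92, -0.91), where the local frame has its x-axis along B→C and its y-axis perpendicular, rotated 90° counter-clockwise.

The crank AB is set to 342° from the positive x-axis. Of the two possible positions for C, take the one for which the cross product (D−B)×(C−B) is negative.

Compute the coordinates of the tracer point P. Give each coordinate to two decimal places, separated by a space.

0.28 0.73

A=(0,0), D=(7.00,0)
B = A + 3.00·(cos342°, sin342°) = (2.8532, -0.9271)
|BD| = 4.2492
circle(B,9.00) ∩ circle(D,8.00): a=4.1250, h=7.9990
  candidates: C₊=(5.1336,7.7792) cross=33.989; C₋=(8.6239,-7.8334) cross=-33.989
  mode - wants cross < 0 → take C=(8.6239,-7.8334) (cross=-33.989)
ex = (C−B)/|BC| = (0.6412,-0.7674); ey = (0.7674,0.6412)
P = B + -2.92·ex + -0.91·ey = (0.2826,0.7302)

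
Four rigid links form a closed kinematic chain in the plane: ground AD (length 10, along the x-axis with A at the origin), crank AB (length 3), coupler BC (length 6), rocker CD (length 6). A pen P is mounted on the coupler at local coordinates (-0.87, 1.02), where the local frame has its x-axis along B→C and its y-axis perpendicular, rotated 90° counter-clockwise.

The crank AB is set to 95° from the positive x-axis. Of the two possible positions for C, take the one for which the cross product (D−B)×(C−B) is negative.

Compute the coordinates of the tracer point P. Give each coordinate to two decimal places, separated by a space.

-0.20 4.33

A=(0,0), D=(10.00,0)
B = A + 3.00·(cos95°, sin95°) = (-0.2615, 2.9886)
|BD| = 10.6878
circle(B,6.00) ∩ circle(D,6.00): a=5.3439, h=2.7281
  candidates: C₊=(5.6321,4.1136) cross=29.158; C₋=(4.1064,-1.1250) cross=-29.158
  mode - wants cross < 0 → take C=(4.1064,-1.1250) (cross=-29.158)
ex = (C−B)/|BC| = (0.7280,-0.6856); ey = (0.6856,0.7280)
P = B + -0.87·ex + 1.02·ey = (-0.1955,4.3276)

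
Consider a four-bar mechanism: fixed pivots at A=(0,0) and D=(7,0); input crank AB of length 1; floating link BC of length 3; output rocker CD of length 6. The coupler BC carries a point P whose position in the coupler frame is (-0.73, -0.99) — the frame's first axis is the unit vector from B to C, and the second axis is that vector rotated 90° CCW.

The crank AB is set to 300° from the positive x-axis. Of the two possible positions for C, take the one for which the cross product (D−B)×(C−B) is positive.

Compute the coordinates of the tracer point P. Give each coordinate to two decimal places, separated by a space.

1.24 -1.85

A=(0,0), D=(7.00,0)
B = A + 1.00·(cos300°, sin300°) = (0.5000, -0.8660)
|BD| = 6.5574
circle(B,3.00) ∩ circle(D,6.00): a=1.2200, h=2.7407
  candidates: C₊=(1.3473,2.0118) cross=17.972; C₋=(2.0713,-3.4216) cross=-17.972
  mode + wants cross > 0 → take C=(1.3473,2.0118) (cross=17.972)
ex = (C−B)/|BC| = (0.2824,0.9593); ey = (-0.9593,0.2824)
P = B + -0.73·ex + -0.99·ey = (1.2435,-1.8459)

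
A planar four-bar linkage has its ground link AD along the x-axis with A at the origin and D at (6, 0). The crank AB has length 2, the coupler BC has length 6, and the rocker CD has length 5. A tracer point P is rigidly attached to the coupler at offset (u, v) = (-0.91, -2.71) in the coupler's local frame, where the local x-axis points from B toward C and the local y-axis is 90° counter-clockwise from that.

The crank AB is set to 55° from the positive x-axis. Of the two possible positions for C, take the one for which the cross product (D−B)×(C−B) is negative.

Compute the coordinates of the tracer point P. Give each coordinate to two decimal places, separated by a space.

-1.71 1.63

A=(0,0), D=(6.00,0)
B = A + 2.00·(cos55°, sin55°) = (1.1472, 1.6383)
|BD| = 5.1219
circle(B,6.00) ∩ circle(D,5.00): a=3.6348, h=4.7737
  candidates: C₊=(6.1179,4.9986) cross=24.451; C₋=(3.0641,-4.0472) cross=-24.451
  mode - wants cross < 0 → take C=(3.0641,-4.0472) (cross=-24.451)
ex = (C−B)/|BC| = (0.3195,-0.9476); ey = (0.9476,0.3195)
P = B + -0.91·ex + -2.71·ey = (-1.7116,1.6348)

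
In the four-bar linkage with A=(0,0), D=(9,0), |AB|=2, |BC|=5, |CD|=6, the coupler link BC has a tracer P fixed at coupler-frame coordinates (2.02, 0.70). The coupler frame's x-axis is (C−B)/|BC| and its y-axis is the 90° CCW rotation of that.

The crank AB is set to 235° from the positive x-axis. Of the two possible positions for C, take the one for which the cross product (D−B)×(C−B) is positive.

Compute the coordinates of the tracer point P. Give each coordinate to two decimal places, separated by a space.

0.19 0.03

A=(0,0), D=(9.00,0)
B = A + 2.00·(cos235°, sin235°) = (-1.1472, -1.6383)
|BD| = 10.2786
circle(B,5.00) ∩ circle(D,6.00): a=4.6042, h=1.9497
  candidates: C₊=(3.0874,1.0204) cross=20.041; C₋=(3.7089,-2.8293) cross=-20.041
  mode + wants cross > 0 → take C=(3.0874,1.0204) (cross=20.041)
ex = (C−B)/|BC| = (0.8469,0.5317); ey = (-0.5317,0.8469)
P = B + 2.02·ex + 0.70·ey = (0.1914,0.0286)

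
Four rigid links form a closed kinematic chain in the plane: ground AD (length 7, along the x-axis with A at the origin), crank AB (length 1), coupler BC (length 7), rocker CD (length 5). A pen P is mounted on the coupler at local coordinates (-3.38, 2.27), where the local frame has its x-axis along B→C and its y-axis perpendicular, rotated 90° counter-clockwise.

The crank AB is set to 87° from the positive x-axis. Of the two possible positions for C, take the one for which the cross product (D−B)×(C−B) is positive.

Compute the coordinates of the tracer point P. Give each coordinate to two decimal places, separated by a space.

-4.02 1.02

A=(0,0), D=(7.00,0)
B = A + 1.00·(cos87°, sin87°) = (0.0523, 0.9986)
|BD| = 7.0191
circle(B,7.00) ∩ circle(D,5.00): a=5.2192, h=4.6648
  candidates: C₊=(5.8821,4.8734) cross=32.743; C₋=(4.5547,-4.3613) cross=-32.743
  mode + wants cross > 0 → take C=(5.8821,4.8734) (cross=32.743)
ex = (C−B)/|BC| = (0.8328,0.5535); ey = (-0.5535,0.8328)
P = B + -3.38·ex + 2.27·ey = (-4.0191,1.0182)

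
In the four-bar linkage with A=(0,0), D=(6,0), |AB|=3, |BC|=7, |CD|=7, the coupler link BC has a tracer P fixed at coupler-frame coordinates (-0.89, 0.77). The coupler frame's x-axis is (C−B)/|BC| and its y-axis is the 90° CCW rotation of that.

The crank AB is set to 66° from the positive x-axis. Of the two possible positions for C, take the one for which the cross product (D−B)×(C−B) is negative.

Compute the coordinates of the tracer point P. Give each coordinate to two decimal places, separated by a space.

2.09 3.54

A=(0,0), D=(6.00,0)
B = A + 3.00·(cos66°, sin66°) = (1.2202, 2.7406)
|BD| = 5.5098
circle(B,7.00) ∩ circle(D,7.00): a=2.7549, h=6.4351
  candidates: C₊=(6.8110,6.9529) cross=35.456; C₋=(0.4092,-4.2122) cross=-35.456
  mode - wants cross < 0 → take C=(0.4092,-4.2122) (cross=-35.456)
ex = (C−B)/|BC| = (-0.1159,-0.9933); ey = (0.9933,-0.1159)
P = B + -0.89·ex + 0.77·ey = (2.0881,3.5354)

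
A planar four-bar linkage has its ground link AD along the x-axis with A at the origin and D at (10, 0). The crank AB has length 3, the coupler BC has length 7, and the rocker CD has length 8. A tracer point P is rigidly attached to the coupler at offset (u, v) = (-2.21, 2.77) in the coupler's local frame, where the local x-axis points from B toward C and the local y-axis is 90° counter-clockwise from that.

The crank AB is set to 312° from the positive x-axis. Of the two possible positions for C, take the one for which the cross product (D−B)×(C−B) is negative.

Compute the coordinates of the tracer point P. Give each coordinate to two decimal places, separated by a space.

A=(0,0), D=(10.00,0)
B = A + 3.00·(cos312°, sin312°) = (2.0074, -2.2294)
|BD| = 8.2977
circle(B,7.00) ∩ circle(D,8.00): a=3.2450, h=6.2024
  candidates: C₊=(3.4666,4.6168) cross=51.466; C₋=(6.7995,-7.3319) cross=-51.466
  mode - wants cross < 0 → take C=(6.7995,-7.3319) (cross=-51.466)
ex = (C−B)/|BC| = (0.6846,-0.7289); ey = (0.7289,0.6846)
P = B + -2.21·ex + 2.77·ey = (2.5136,1.2778)

2.51 1.28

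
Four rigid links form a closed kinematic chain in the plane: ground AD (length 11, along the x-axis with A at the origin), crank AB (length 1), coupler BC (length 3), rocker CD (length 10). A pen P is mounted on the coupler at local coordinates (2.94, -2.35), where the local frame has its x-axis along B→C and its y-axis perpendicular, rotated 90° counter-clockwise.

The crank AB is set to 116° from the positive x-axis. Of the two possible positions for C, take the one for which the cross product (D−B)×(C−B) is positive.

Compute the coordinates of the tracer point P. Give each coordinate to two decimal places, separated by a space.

3.26 1.60

A=(0,0), D=(11.00,0)
B = A + 1.00·(cos116°, sin116°) = (-0.4384, 0.8988)
|BD| = 11.4736
circle(B,3.00) ∩ circle(D,10.00): a=1.7712, h=2.4213
  candidates: C₊=(1.5171,3.1739) cross=27.781; C₋=(1.1377,-1.6538) cross=-27.781
  mode + wants cross > 0 → take C=(1.5171,3.1739) (cross=27.781)
ex = (C−B)/|BC| = (0.6518,0.7584); ey = (-0.7584,0.6518)
P = B + 2.94·ex + -2.35·ey = (3.2601,1.5967)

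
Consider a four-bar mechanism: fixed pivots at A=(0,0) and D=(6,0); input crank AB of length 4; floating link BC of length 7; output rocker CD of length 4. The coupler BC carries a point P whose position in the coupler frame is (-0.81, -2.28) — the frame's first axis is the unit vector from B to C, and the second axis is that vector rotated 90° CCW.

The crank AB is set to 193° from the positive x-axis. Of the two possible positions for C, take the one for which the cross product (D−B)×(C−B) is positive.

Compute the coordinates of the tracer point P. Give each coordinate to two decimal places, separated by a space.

A=(0,0), D=(6.00,0)
B = A + 4.00·(cos193°, sin193°) = (-3.8975, -0.8998)
|BD| = 9.9383
circle(B,7.00) ∩ circle(D,4.00): a=6.6294, h=2.2475
  candidates: C₊=(2.5012,1.9387) cross=22.336; C₋=(2.9082,-2.5378) cross=-22.336
  mode + wants cross > 0 → take C=(2.5012,1.9387) (cross=22.336)
ex = (C−B)/|BC| = (0.9141,0.4055); ey = (-0.4055,0.9141)
P = B + -0.81·ex + -2.28·ey = (-3.7134,-3.3124)

-3.71 -3.31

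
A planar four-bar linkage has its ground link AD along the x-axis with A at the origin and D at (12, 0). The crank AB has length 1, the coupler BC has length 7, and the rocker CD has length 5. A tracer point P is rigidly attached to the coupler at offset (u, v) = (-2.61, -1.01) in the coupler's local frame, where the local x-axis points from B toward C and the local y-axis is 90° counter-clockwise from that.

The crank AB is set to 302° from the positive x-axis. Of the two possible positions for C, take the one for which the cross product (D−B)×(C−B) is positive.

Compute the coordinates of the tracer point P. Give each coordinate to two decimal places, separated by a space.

A=(0,0), D=(12.00,0)
B = A + 1.00·(cos302°, sin302°) = (0.5299, -0.8480)
|BD| = 11.5014
circle(B,7.00) ∩ circle(D,5.00): a=6.7940, h=1.6855
  candidates: C₊=(7.1812,1.3338) cross=19.386; C₋=(7.4298,-2.0280) cross=-19.386
  mode + wants cross > 0 → take C=(7.1812,1.3338) (cross=19.386)
ex = (C−B)/|BC| = (0.9502,0.3117); ey = (-0.3117,0.9502)
P = B + -2.61·ex + -1.01·ey = (-1.6352,-2.6213)

-1.64 -2.62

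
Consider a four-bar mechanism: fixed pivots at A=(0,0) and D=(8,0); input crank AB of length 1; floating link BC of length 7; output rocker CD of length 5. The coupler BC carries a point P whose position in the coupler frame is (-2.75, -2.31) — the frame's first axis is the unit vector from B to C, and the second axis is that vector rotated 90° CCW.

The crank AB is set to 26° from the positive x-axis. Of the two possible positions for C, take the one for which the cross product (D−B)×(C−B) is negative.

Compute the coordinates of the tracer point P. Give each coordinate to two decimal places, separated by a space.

A=(0,0), D=(8.00,0)
B = A + 1.00·(cos26°, sin26°) = (0.8988, 0.4384)
|BD| = 7.1147
circle(B,7.00) ∩ circle(D,5.00): a=5.2440, h=4.6369
  candidates: C₊=(6.4185,4.7433) cross=32.990; C₋=(5.8471,-4.5128) cross=-32.990
  mode - wants cross < 0 → take C=(5.8471,-4.5128) (cross=-32.990)
ex = (C−B)/|BC| = (0.7069,-0.7073); ey = (0.7073,0.7069)
P = B + -2.75·ex + -2.31·ey = (-2.6791,0.7505)

-2.68 0.75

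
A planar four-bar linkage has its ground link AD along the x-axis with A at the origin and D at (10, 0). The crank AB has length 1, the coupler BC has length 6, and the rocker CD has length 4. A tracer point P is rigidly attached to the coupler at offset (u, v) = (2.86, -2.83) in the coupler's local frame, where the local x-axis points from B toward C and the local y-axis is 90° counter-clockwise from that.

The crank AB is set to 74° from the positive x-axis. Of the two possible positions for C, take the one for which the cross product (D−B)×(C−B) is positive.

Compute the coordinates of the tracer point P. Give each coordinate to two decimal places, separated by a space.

A=(0,0), D=(10.00,0)
B = A + 1.00·(cos74°, sin74°) = (0.2756, 0.9613)
|BD| = 9.7718
circle(B,6.00) ∩ circle(D,4.00): a=5.9092, h=1.0397
  candidates: C₊=(6.2585,1.4146) cross=10.159; C₋=(6.0539,-0.6547) cross=-10.159
  mode + wants cross > 0 → take C=(6.2585,1.4146) (cross=10.159)
ex = (C−B)/|BC| = (0.9971,0.0756); ey = (-0.0756,0.9971)
P = B + 2.86·ex + -2.83·ey = (3.3413,-1.6446)

3.34 -1.64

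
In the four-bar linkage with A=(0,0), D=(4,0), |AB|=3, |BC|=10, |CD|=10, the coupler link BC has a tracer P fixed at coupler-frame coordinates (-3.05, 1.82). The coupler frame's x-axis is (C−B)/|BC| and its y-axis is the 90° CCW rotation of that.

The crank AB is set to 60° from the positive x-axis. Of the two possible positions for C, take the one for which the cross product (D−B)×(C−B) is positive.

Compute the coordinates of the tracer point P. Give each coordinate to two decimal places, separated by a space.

-2.05 2.43

A=(0,0), D=(4.00,0)
B = A + 3.00·(cos60°, sin60°) = (1.5000, 2.5981)
|BD| = 3.6056
circle(B,10.00) ∩ circle(D,10.00): a=1.8028, h=9.8362
  candidates: C₊=(9.8377,8.1192) cross=35.465; C₋=(-4.3377,-5.5211) cross=-35.465
  mode + wants cross > 0 → take C=(9.8377,8.1192) (cross=35.465)
ex = (C−B)/|BC| = (0.8338,0.5521); ey = (-0.5521,0.8338)
P = B + -3.05·ex + 1.82·ey = (-2.0478,2.4316)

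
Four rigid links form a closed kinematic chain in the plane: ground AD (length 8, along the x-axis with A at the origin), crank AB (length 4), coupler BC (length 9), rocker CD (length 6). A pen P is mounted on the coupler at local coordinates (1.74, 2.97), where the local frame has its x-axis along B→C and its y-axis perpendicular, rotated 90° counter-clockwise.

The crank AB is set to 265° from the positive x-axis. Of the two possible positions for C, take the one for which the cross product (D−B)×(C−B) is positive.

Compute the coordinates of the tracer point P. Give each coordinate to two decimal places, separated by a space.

-2.25 -1.11

A=(0,0), D=(8.00,0)
B = A + 4.00·(cos265°, sin265°) = (-0.3486, -3.9848)
|BD| = 9.2508
circle(B,9.00) ∩ circle(D,6.00): a=7.0576, h=5.5848
  candidates: C₊=(3.6151,4.0954) cross=51.664; C₋=(8.4263,-5.9848) cross=-51.664
  mode + wants cross > 0 → take C=(3.6151,4.0954) (cross=51.664)
ex = (C−B)/|BC| = (0.4404,0.8978); ey = (-0.8978,0.4404)
P = B + 1.74·ex + 2.97·ey = (-2.2488,-1.1146)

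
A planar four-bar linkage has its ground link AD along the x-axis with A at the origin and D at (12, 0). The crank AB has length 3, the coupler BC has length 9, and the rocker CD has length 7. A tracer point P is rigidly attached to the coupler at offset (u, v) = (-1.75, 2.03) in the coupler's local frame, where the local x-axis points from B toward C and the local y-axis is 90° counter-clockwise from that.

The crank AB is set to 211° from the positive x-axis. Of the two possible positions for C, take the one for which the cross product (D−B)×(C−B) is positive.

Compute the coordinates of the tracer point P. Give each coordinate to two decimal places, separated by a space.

A=(0,0), D=(12.00,0)
B = A + 3.00·(cos211°, sin211°) = (-2.5715, -1.5451)
|BD| = 14.6532
circle(B,9.00) ∩ circle(D,7.00): a=8.4185, h=3.1826
  candidates: C₊=(5.4645,2.5074) cross=46.635; C₋=(6.1357,-3.8222) cross=-46.635
  mode + wants cross > 0 → take C=(5.4645,2.5074) (cross=46.635)
ex = (C−B)/|BC| = (0.8929,0.4503); ey = (-0.4503,0.8929)
P = B + -1.75·ex + 2.03·ey = (-5.0481,-0.5205)

-5.05 -0.52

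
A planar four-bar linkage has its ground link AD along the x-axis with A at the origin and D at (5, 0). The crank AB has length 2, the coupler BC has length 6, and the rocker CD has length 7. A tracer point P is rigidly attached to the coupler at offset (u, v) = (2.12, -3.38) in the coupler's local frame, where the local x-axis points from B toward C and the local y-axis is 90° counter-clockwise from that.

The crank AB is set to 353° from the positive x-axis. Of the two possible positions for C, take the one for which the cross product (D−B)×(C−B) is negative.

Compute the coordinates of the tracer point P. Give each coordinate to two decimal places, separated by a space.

A=(0,0), D=(5.00,0)
B = A + 2.00·(cos353°, sin353°) = (1.9851, -0.2437)
|BD| = 3.0247
circle(B,6.00) ∩ circle(D,7.00): a=-0.6366, h=5.9661
  candidates: C₊=(0.8698,5.6517) cross=18.046; C₋=(1.8314,-6.2418) cross=-18.046
  mode - wants cross < 0 → take C=(1.8314,-6.2418) (cross=-18.046)
ex = (C−B)/|BC| = (-0.0256,-0.9997); ey = (0.9997,-0.0256)
P = B + 2.12·ex + -3.38·ey = (-1.4481,-2.2764)

-1.45 -2.28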